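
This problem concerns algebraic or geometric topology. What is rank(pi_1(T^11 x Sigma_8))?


pi_1(A x B) = pi_1(A) x pi_1(B); rank of abelianization = b_1.
b_1(T^11) = 11, b_1(Sigma_8) = 2*8 = 16.
b_1(product) = 11 + 16 = 27

27


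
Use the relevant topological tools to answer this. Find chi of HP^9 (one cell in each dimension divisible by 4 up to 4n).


HP^9 has one cell in each dimension 0, 4, ..., 4*9 (9+1 cells, all even-dim).
chi = 9 + 1 = 10

10


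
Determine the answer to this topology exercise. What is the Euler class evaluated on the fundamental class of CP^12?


For any closed oriented manifold, <e(TM),[M]> = chi(M).
chi(CP^12) = 12+1 = 13

13


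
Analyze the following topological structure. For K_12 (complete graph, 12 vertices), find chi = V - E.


K_12: V = 12, E = C(12,2) = 66.
chi = V - E = 12 - 66 = -54

-54


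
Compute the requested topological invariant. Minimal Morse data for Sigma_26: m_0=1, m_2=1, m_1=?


A perfect Morse function has m_k = b_k.
For Sigma_26: b_0=1, b_1=2g=52, b_2=1.
Saddles m_1 = 2g = 52

52


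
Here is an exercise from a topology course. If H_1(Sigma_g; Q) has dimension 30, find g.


For a closed orientable surface: b_1 = 2g.
30 = 2g
g = 30 / 2 = 15

15


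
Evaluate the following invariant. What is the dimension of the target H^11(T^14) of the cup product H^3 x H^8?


Cup product: H^p x H^q -> H^{p+q}; here p+q = 3+8 = 11.
rank H^k(T^n) = C(n,k).
C(14,11) = 364

364


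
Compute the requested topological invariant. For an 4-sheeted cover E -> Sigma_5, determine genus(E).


For an n-sheeted cover: chi(E) = n * chi(B).
chi(Sigma_5) = 2 - 2*5 = -8.
chi(E) = 4 * (-8) = -32.
genus(E) = (2 - chi(E))/2 = (2 - (-32))/2 = 34/2 = 17

17


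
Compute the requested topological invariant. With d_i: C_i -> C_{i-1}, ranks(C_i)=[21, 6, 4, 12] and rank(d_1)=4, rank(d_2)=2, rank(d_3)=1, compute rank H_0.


rank H_k = rank(ker d_k) - rank(im d_{k+1}).
rank(ker d_0) = rank(C_0) - rank(d_0) = 21 - 0 = 21.
rank(im d_{0+1}) = 4.
rank H_0 = 21 - 4 = 17

17


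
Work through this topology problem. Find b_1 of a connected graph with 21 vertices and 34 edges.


For a connected graph: rank(pi_1) = b_1 = E - V + 1 = 1 - chi.
chi = V - E = 21 - 34 = -13.
rank = 1 - (-13) = 34 - 21 + 1 = 14

14


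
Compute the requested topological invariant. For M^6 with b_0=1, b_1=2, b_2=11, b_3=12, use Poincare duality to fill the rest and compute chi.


By Poincare duality b_k = b_{6-k}, so full Betti numbers: b_0=1, b_1=2, b_2=11, b_3=12, b_4=11, b_5=2, b_6=1.
chi = sum (-1)^k b_k = 8

8


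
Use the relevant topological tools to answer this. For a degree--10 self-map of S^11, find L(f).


On S^11: L(f) = tr(f_0*) + (-1)^11 tr(f_11*) = 1 + (-1)^11 * deg(f).
L(f) = 1 + (-1)^11 * -10 = 1 + 10 = 11

11


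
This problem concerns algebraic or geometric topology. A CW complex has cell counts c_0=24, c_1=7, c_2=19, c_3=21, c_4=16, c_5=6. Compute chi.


chi = sum_k (-1)^k c_k.
= (-1)^0*24 + (-1)^1*7 + (-1)^2*19 + (-1)^3*21 + (-1)^4*16 + (-1)^5*6
= (24) + (-7) + (19) + (-21) + (16) + (-6)
= 25

25


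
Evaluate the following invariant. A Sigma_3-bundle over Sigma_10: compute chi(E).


For a fiber bundle F -> E -> B (with CW structure): chi(E) = chi(B) * chi(F).
chi(Sigma_10) = -18, chi(Sigma_3) = -4.
chi(E) = (-18) * (-4) = 72

72


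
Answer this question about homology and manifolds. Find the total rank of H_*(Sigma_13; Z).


For Sigma_13: b_0 = 1, b_1 = 2g = 26, b_2 = 1.
Total = 1 + 26 + 1 = 28

28


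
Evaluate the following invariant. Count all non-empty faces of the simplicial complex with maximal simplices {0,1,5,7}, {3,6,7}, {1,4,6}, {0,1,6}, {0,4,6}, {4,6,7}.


Each maximal simplex on m vertices has 2^m - 1 nonempty faces.
Take the union (dedupe shared faces).
Total distinct faces = 32

32


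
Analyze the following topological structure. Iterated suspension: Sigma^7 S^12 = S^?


Each suspension raises dimension by 1: Sigma S^n = S^{n+1}.
Sigma^7 S^12 = S^{12+7} = S^19

19


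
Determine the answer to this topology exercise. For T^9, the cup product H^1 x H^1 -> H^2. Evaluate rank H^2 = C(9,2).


Cup product: H^p x H^q -> H^{p+q}; here p+q = 1+1 = 2.
rank H^k(T^n) = C(n,k).
C(9,2) = 36

36


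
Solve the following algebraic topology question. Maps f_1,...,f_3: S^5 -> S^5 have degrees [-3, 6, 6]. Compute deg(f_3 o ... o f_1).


Degree is multiplicative: deg(composition) = product of degrees.
= (-3) * (6) * (6) = -108

-108


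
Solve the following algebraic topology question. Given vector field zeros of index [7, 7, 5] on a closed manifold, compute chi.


Poincare-Hopf: chi(M) = sum of indices of zeros.
chi = (7) + (7) + (5) = 19

19


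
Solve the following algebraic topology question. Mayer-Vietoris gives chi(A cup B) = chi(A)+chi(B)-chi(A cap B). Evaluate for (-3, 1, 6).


chi(A cup B) = chi(A) + chi(B) - chi(A cap B)
= -3 + (1) - (6)
= -8

-8


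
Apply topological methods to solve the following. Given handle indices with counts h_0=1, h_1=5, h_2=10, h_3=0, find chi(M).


Handles of index k contribute (-1)^k to chi (same as CW cells).
chi = (1) + (-5) + (10) + (0) = 6

6


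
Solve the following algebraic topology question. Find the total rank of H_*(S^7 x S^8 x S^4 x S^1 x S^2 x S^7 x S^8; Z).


Total Betti number is multiplicative under products.
Each S^d (d>=1) has total Betti number 2.
There are 7 sphere factors.
Total = 2^7 = 128

128


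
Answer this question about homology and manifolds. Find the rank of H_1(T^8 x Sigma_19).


pi_1(A x B) = pi_1(A) x pi_1(B); rank of abelianization = b_1.
b_1(T^8) = 8, b_1(Sigma_19) = 2*19 = 38.
b_1(product) = 8 + 38 = 46

46


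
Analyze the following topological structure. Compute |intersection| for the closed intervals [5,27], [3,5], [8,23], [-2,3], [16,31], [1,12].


Intersection = [max(a_i), min(b_i)] = [16, 3].
Since 16 > 3, the intersection is empty.
Length = 0

0


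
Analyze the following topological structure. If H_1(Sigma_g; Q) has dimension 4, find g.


For a closed orientable surface: b_1 = 2g.
4 = 2g
g = 4 / 2 = 2

2


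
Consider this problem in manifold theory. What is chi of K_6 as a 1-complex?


K_6: V = 6, E = C(6,2) = 15.
chi = V - E = 6 - 15 = -9

-9


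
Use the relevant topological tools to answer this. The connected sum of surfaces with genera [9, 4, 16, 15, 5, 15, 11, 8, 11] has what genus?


Genus is additive under connected sum of orientable surfaces.
g = 9 + 4 + 16 + 15 + 5 + 15 + 11 + 8 + 11 = 94

94


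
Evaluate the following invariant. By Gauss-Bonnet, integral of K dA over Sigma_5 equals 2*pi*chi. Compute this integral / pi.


Gauss-Bonnet: integral K dA = 2*pi*chi(M).
chi(Sigma_5) = 2 - 2*5 = -8.
(integral K dA)/pi = 2*chi = 2*(-8) = -16

-16


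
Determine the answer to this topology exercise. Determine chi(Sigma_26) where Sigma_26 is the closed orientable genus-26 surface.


For a closed orientable surface of genus g: chi = 2 - 2g.
Here g = 26.
chi = 2 - 2*26 = 2 - 52 = -50

-50


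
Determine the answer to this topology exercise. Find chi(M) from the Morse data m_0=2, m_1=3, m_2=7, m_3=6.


Morse theory: chi(M) = sum_k (-1)^k m_k where m_k = #(index-k critical points).
= (2) + (-3) + (7) + (-6) = 0

0


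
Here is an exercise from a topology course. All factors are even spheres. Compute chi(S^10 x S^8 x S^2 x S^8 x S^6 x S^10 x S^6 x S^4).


chi is multiplicative: chi(X x Y) = chi(X) chi(Y).
Each even-dim sphere has chi = 2. There are 8 factors.
chi = 2^8 = 256

256


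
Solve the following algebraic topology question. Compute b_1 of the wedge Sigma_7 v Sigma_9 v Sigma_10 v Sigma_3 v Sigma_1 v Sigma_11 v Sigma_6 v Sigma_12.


For a wedge X v Y: reduced H_k(X v Y) = H_k(X) + H_k(Y).
Each Sigma_g contributes b_1 = 2g.
b_1 = 14 + 18 + 20 + 6 + 2 + 22 + 12 + 24 = 118

118


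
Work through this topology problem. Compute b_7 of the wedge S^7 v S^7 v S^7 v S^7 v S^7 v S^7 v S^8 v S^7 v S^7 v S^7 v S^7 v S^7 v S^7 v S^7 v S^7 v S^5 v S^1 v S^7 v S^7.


For a wedge of spheres, H_k (k>0) is free on one generator per sphere of dimension k.
Spheres of dimension 7: count = 16.
b_7 = 16

16


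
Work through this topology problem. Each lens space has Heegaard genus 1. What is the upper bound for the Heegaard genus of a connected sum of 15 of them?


Heegaard genus satisfies g(A#B) <= g(A) + g(B).
Each lens space has g = 1.
Upper bound: 15 * 1 = 15

15


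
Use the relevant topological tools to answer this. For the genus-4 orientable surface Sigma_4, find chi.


For a closed orientable surface of genus g: chi = 2 - 2g.
Here g = 4.
chi = 2 - 2*4 = 2 - 8 = -6

-6


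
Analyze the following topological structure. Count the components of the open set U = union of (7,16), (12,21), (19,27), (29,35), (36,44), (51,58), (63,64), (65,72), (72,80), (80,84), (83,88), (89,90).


Sort and merge overlapping open intervals.
Merged: (7,27), (29,35), (36,44), (51,58), (63,64), (65,72), (72,80), (80,88), (89,90).
Number of components = 9

9


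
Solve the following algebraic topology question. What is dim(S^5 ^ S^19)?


S^m ^ S^n = S^{m+n}.
k = 5 + 19 = 24

24


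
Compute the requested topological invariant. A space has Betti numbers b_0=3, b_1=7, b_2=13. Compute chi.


chi = sum_k (-1)^k b_k.
= (3) + (-7) + (13)
= 9

9


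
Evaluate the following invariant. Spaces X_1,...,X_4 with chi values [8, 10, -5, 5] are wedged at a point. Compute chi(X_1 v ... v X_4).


chi(A v B) = chi(A) + chi(B) - 1 (one point identified).
For 4 spaces: chi = (sum chi_i) - (4 - 1).
sum = 18; chi = 18 - 3 = 15

15


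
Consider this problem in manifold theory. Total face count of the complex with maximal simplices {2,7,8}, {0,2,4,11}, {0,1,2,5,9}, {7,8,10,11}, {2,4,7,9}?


Each maximal simplex on m vertices has 2^m - 1 nonempty faces.
Take the union (dedupe shared faces).
Total distinct faces = 68

68


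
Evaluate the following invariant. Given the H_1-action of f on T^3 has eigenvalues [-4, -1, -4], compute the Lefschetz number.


For a torus self-map: L(f) = det(I - A) where A acts on H_1.
L(f) = (1--4) * (1--1) * (1--4) = 5 * 2 * 5 = 50

50


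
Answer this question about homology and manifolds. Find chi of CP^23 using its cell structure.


CP^23 has one cell in each even dimension 0, 2, ..., 2*23 (23+1 cells total).
All cells are even-dimensional, so chi = number of cells.
chi = 23 + 1 = 24

24


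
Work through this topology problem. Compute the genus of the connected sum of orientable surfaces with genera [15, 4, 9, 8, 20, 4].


Genus is additive under connected sum of orientable surfaces.
g = 15 + 4 + 9 + 8 + 20 + 4 = 60

60


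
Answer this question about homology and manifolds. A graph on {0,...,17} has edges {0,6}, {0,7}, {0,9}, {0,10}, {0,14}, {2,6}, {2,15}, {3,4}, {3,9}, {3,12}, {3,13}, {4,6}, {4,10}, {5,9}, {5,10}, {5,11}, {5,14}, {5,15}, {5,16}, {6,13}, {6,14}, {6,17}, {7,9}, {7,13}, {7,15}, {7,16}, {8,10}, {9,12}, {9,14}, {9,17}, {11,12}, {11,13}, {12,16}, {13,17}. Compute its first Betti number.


b_1 = E - V + (number of components).
E = 34, V = 18, components = 2.
b_1 = 34 - 18 + 2 = 18

18


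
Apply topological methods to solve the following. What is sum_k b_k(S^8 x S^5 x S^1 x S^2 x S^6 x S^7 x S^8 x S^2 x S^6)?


Total Betti number is multiplicative under products.
Each S^d (d>=1) has total Betti number 2.
There are 9 sphere factors.
Total = 2^9 = 512

512


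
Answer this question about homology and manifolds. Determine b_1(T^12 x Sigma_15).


pi_1(A x B) = pi_1(A) x pi_1(B); rank of abelianization = b_1.
b_1(T^12) = 12, b_1(Sigma_15) = 2*15 = 30.
b_1(product) = 12 + 30 = 42

42


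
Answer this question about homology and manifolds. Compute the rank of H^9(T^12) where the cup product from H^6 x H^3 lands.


Cup product: H^p x H^q -> H^{p+q}; here p+q = 6+3 = 9.
rank H^k(T^n) = C(n,k).
C(12,9) = 220

220


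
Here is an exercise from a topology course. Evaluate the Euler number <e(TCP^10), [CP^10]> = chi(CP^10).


For any closed oriented manifold, <e(TM),[M]> = chi(M).
chi(CP^10) = 10+1 = 11

11


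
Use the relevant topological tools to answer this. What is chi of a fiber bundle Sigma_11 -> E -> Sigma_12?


For a fiber bundle F -> E -> B (with CW structure): chi(E) = chi(B) * chi(F).
chi(Sigma_12) = -22, chi(Sigma_11) = -20.
chi(E) = (-22) * (-20) = 440

440


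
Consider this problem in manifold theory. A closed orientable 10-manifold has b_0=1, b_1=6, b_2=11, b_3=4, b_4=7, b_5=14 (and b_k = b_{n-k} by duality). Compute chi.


By Poincare duality b_k = b_{10-k}, so full Betti numbers: b_0=1, b_1=6, b_2=11, b_3=4, b_4=7, b_5=14, b_6=7, b_7=4, b_8=11, b_9=6, b_10=1.
chi = sum (-1)^k b_k = 4

4


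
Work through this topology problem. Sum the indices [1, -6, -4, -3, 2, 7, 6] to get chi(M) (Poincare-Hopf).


Poincare-Hopf: chi(M) = sum of indices of zeros.
chi = (1) + (-6) + (-4) + (-3) + (2) + (7) + (6) = 3

3


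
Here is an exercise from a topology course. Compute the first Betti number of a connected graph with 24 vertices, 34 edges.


For a connected graph: rank(pi_1) = b_1 = E - V + 1 = 1 - chi.
chi = V - E = 24 - 34 = -10.
rank = 1 - (-10) = 34 - 24 + 1 = 11

11


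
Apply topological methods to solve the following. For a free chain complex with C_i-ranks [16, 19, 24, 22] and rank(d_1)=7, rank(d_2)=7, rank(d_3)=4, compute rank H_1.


rank H_k = rank(ker d_k) - rank(im d_{k+1}).
rank(ker d_1) = rank(C_1) - rank(d_1) = 19 - 7 = 12.
rank(im d_{1+1}) = 7.
rank H_1 = 12 - 7 = 5

5


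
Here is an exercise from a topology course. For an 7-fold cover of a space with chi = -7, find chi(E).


For a finite covering: chi(E) = (number of sheets) * chi(B).
chi(E) = 7 * (-7) = -49

-49


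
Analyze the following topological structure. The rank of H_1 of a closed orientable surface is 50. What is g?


For a closed orientable surface: b_1 = 2g.
50 = 2g
g = 50 / 2 = 25

25


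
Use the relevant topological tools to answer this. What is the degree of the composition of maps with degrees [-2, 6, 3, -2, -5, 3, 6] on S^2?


Degree is multiplicative: deg(composition) = product of degrees.
= (-2) * (6) * (3) * (-2) * (-5) * (3) * (6) = -6480

-6480


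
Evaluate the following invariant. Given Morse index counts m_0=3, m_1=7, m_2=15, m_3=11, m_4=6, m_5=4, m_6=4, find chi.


Morse theory: chi(M) = sum_k (-1)^k m_k where m_k = #(index-k critical points).
= (3) + (-7) + (15) + (-11) + (6) + (-4) + (4) = 6

6


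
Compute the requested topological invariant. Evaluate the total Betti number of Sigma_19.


For Sigma_19: b_0 = 1, b_1 = 2g = 38, b_2 = 1.
Total = 1 + 38 + 1 = 40

40


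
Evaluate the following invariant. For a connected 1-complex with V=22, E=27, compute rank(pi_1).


For a connected graph: rank(pi_1) = b_1 = E - V + 1 = 1 - chi.
chi = V - E = 22 - 27 = -5.
rank = 1 - (-5) = 27 - 22 + 1 = 6

6


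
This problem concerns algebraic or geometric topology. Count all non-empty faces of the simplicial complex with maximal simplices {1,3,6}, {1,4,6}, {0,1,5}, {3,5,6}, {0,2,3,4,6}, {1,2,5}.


Each maximal simplex on m vertices has 2^m - 1 nonempty faces.
Take the union (dedupe shared faces).
Total distinct faces = 48

48


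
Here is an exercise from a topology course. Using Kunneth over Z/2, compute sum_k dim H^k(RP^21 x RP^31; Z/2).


dim H^*(RP^n; Z/2) = n+1 (one Z/2 in each degree 0..n).
Total Betti number is multiplicative.
Total = (21+1) * (31+1) = 22 * 32 = 704

704


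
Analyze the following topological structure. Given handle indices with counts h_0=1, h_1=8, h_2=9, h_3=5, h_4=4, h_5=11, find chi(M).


Handles of index k contribute (-1)^k to chi (same as CW cells).
chi = (1) + (-8) + (9) + (-5) + (4) + (-11) = -10

-10


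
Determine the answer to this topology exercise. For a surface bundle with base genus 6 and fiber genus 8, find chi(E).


For a fiber bundle F -> E -> B (with CW structure): chi(E) = chi(B) * chi(F).
chi(Sigma_6) = -10, chi(Sigma_8) = -14.
chi(E) = (-10) * (-14) = 140

140


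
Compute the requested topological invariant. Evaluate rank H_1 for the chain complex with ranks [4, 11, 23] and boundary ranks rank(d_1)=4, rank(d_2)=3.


rank H_k = rank(ker d_k) - rank(im d_{k+1}).
rank(ker d_1) = rank(C_1) - rank(d_1) = 11 - 4 = 7.
rank(im d_{1+1}) = 3.
rank H_1 = 7 - 3 = 4

4


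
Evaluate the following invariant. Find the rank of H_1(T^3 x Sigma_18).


pi_1(A x B) = pi_1(A) x pi_1(B); rank of abelianization = b_1.
b_1(T^3) = 3, b_1(Sigma_18) = 2*18 = 36.
b_1(product) = 3 + 36 = 39

39


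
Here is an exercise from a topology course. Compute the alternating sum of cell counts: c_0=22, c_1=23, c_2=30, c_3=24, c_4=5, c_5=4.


chi = sum_k (-1)^k c_k.
= (-1)^0*22 + (-1)^1*23 + (-1)^2*30 + (-1)^3*24 + (-1)^4*5 + (-1)^5*4
= (22) + (-23) + (30) + (-24) + (5) + (-4)
= 6

6


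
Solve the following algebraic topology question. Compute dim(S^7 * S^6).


Join of spheres: S^m * S^n = S^{m+n+1}.
dim = 7 + 6 + 1 = 14

14


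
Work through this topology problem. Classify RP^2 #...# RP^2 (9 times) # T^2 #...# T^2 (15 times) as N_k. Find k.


Since a >= 1, the sum is non-orientable; each T^2 can be replaced by RP^2 # RP^2 (since T^2#RP^2 = 3RP^2).
Total crosscaps k = 9 + 2*15 = 39.
Check via chi: chi = 9*1 + 15*0 - (9+15-1)*2 = -37 = 2 - k = -37. Consistent.

39


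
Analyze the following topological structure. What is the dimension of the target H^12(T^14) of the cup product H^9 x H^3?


Cup product: H^p x H^q -> H^{p+q}; here p+q = 9+3 = 12.
rank H^k(T^n) = C(n,k).
C(14,12) = 91

91


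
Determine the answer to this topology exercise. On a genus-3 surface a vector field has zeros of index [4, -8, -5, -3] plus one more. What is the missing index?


Poincare-Hopf: sum of indices = chi(M).
chi(Sigma_3) = 2 - 2*3 = -4.
Sum of known indices = -12.
x = chi - (sum known) = -4 - (-12) = 8

8


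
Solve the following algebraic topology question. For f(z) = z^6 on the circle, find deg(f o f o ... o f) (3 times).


deg(f) = 6. Degree is multiplicative: deg(f^3) = (deg f)^3.
deg(f^3) = (6)^3 = 216

216


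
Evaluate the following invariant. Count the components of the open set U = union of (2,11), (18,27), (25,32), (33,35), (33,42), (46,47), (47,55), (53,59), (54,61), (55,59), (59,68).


Sort and merge overlapping open intervals.
Merged: (2,11), (18,32), (33,42), (46,47), (47,68).
Number of components = 5

5


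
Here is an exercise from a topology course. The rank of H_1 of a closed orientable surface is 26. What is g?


For a closed orientable surface: b_1 = 2g.
26 = 2g
g = 26 / 2 = 13

13


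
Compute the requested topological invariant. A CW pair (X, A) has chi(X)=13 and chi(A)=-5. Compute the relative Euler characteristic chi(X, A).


Relative Euler characteristic: chi(X, A) = chi(X) - chi(A).
= 13 - (-5) = 18

18


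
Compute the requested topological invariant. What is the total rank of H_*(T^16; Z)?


b_k(T^16) = C(16,k), so the sum over k is sum_k C(16,k) = 2^16.
Total = 2^16 = 65536

65536


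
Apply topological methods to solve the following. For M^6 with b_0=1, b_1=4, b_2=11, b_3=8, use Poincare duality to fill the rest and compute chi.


By Poincare duality b_k = b_{6-k}, so full Betti numbers: b_0=1, b_1=4, b_2=11, b_3=8, b_4=11, b_5=4, b_6=1.
chi = sum (-1)^k b_k = 8

8


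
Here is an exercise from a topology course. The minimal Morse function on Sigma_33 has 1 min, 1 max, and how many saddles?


A perfect Morse function has m_k = b_k.
For Sigma_33: b_0=1, b_1=2g=66, b_2=1.
Saddles m_1 = 2g = 66

66


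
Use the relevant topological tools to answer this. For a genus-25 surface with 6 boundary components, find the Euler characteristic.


For a compact orientable surface with genus g and b boundary components: chi = 2 - 2g - b.
chi = 2 - 2*25 - 6 = 2 - 50 - 6 = -54

-54


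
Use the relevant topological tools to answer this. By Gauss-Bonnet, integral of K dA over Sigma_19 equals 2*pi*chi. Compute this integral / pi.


Gauss-Bonnet: integral K dA = 2*pi*chi(M).
chi(Sigma_19) = 2 - 2*19 = -36.
(integral K dA)/pi = 2*chi = 2*(-36) = -72

-72


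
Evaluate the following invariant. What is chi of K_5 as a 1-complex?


K_5: V = 5, E = C(5,2) = 10.
chi = V - E = 5 - 10 = -5

-5


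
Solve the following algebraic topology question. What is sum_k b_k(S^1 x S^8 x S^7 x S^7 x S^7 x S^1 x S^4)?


Total Betti number is multiplicative under products.
Each S^d (d>=1) has total Betti number 2.
There are 7 sphere factors.
Total = 2^7 = 128

128


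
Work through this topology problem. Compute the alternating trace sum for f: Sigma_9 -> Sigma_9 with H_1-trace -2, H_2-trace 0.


L(f) = tr(f_0*) - tr(f_1*) + tr(f_2*).
= 1 - (-2) + (0)
= 3

3


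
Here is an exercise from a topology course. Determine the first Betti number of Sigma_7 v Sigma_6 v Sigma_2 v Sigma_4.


For a wedge X v Y: reduced H_k(X v Y) = H_k(X) + H_k(Y).
Each Sigma_g contributes b_1 = 2g.
b_1 = 14 + 12 + 4 + 8 = 38

38


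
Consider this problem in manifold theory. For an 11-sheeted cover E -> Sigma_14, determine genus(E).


For an n-sheeted cover: chi(E) = n * chi(B).
chi(Sigma_14) = 2 - 2*14 = -26.
chi(E) = 11 * (-26) = -286.
genus(E) = (2 - chi(E))/2 = (2 - (-286))/2 = 288/2 = 144

144


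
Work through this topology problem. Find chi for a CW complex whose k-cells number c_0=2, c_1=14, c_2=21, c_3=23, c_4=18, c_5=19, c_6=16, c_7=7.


chi = sum_k (-1)^k c_k.
= (-1)^0*2 + (-1)^1*14 + (-1)^2*21 + (-1)^3*23 + (-1)^4*18 + (-1)^5*19 + (-1)^6*16 + (-1)^7*7
= (2) + (-14) + (21) + (-23) + (18) + (-19) + (16) + (-7)
= -6

-6


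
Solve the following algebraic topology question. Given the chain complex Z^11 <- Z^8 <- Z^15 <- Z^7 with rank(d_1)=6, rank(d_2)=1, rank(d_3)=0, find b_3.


rank H_k = rank(ker d_k) - rank(im d_{k+1}).
rank(ker d_3) = rank(C_3) - rank(d_3) = 7 - 0 = 7.
rank(im d_{3+1}) = 0.
rank H_3 = 7 - 0 = 7

7


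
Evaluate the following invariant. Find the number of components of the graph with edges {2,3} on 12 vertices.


Run DFS/union-find over 12 vertices.
V = 12, E = 1.
Number of components = 11

11


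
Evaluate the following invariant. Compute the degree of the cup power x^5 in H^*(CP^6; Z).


|x| = 2 in H^*(CP^n).
|x^5| = 5 * |x| = 5 * 2 = 10

10


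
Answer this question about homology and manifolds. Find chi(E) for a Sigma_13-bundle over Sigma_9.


For a fiber bundle F -> E -> B (with CW structure): chi(E) = chi(B) * chi(F).
chi(Sigma_9) = -16, chi(Sigma_13) = -24.
chi(E) = (-16) * (-24) = 384

384


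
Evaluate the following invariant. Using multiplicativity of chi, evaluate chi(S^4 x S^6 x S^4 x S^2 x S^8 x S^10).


chi is multiplicative: chi(X x Y) = chi(X) chi(Y).
Each even-dim sphere has chi = 2. There are 6 factors.
chi = 2^6 = 64

64


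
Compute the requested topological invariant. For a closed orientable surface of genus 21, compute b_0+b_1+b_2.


For Sigma_21: b_0 = 1, b_1 = 2g = 42, b_2 = 1.
Total = 1 + 42 + 1 = 44

44


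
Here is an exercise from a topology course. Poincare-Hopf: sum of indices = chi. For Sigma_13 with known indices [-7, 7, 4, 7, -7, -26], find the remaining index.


Poincare-Hopf: sum of indices = chi(M).
chi(Sigma_13) = 2 - 2*13 = -24.
Sum of known indices = -22.
x = chi - (sum known) = -24 - (-22) = -2

-2


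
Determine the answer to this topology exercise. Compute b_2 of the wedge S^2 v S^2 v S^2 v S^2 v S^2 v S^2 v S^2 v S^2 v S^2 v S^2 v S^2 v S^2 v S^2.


For a wedge of spheres, H_k (k>0) is free on one generator per sphere of dimension k.
Spheres of dimension 2: count = 13.
b_2 = 13

13


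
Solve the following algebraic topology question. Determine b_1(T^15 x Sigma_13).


pi_1(A x B) = pi_1(A) x pi_1(B); rank of abelianization = b_1.
b_1(T^15) = 15, b_1(Sigma_13) = 2*13 = 26.
b_1(product) = 15 + 26 = 41

41


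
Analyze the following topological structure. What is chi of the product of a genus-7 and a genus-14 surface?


chi(Sigma_7) = 2 - 2*7 = -12
chi(Sigma_14) = 2 - 2*14 = -26
chi(product) = (-12) * (-26) = 312

312


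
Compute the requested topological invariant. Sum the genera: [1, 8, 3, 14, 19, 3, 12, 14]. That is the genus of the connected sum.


Genus is additive under connected sum of orientable surfaces.
g = 1 + 8 + 3 + 14 + 19 + 3 + 12 + 14 = 74

74


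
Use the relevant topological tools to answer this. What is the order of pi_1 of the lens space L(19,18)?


pi_1(L(p,q)) = Z/pZ for any q coprime to p.
|pi_1(L(19,18))| = 19

19


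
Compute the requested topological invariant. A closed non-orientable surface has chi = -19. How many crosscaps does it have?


chi = 2 - k for closed non-orientable surfaces with k crosscaps.
-19 = 2 - k
k = 2 - (-19) = 21

21


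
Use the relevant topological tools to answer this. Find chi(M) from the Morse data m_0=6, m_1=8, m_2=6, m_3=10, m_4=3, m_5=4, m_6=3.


Morse theory: chi(M) = sum_k (-1)^k m_k where m_k = #(index-k critical points).
= (6) + (-8) + (6) + (-10) + (3) + (-4) + (3) = -4

-4


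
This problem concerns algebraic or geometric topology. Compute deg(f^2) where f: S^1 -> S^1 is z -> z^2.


deg(f) = 2. Degree is multiplicative: deg(f^2) = (deg f)^2.
deg(f^2) = (2)^2 = 4

4


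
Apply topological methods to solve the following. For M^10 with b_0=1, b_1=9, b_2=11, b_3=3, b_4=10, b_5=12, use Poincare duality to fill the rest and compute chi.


By Poincare duality b_k = b_{10-k}, so full Betti numbers: b_0=1, b_1=9, b_2=11, b_3=3, b_4=10, b_5=12, b_6=10, b_7=3, b_8=11, b_9=9, b_10=1.
chi = sum (-1)^k b_k = 8

8


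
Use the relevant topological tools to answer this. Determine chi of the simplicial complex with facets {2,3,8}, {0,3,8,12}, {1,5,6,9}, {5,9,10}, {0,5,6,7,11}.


Enumerate all faces; f-vector: f_0=12, f_1=25, f_2=20, f_3=7, f_4=1.
chi = sum (-1)^k f_k = 1

1


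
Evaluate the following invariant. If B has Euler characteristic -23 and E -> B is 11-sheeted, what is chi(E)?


For a finite covering: chi(E) = (number of sheets) * chi(B).
chi(E) = 11 * (-23) = -253

-253


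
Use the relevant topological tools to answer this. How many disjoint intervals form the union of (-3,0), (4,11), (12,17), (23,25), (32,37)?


Sort and merge overlapping open intervals.
Merged: (-3,0), (4,11), (12,17), (23,25), (32,37).
Number of components = 5

5


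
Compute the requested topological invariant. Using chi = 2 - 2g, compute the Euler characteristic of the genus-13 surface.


For a closed orientable surface of genus g: chi = 2 - 2g.
Here g = 13.
chi = 2 - 2*13 = 2 - 26 = -24

-24


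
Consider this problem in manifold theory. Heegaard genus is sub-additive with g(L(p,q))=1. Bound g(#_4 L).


Heegaard genus satisfies g(A#B) <= g(A) + g(B).
Each lens space has g = 1.
Upper bound: 4 * 1 = 4

4


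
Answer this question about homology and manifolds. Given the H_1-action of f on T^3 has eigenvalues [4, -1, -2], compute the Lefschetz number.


For a torus self-map: L(f) = det(I - A) where A acts on H_1.
L(f) = (1-4) * (1--1) * (1--2) = -3 * 2 * 3 = -18

-18


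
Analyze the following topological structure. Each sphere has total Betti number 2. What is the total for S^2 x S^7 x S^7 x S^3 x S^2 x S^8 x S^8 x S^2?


Total Betti number is multiplicative under products.
Each S^d (d>=1) has total Betti number 2.
There are 8 sphere factors.
Total = 2^8 = 256

256


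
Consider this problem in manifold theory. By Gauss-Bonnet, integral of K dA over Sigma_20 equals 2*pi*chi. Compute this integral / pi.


Gauss-Bonnet: integral K dA = 2*pi*chi(M).
chi(Sigma_20) = 2 - 2*20 = -38.
(integral K dA)/pi = 2*chi = 2*(-38) = -76

-76


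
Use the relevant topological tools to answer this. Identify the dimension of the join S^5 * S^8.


Join of spheres: S^m * S^n = S^{m+n+1}.
dim = 5 + 8 + 1 = 14

14


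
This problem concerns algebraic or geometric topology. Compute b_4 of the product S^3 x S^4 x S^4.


Each S^d has Poincare polynomial 1 + t^d.
The product S^3 x S^4 x S^4 has Poincare polynomial prod(1+t^d_i).
Expanding: b_0=1, b_3=1, b_4=2, b_7=2, b_8=1, b_11=1.
b_4 = 2

2


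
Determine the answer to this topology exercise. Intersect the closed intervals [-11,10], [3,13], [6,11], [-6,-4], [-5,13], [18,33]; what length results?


Intersection = [max(a_i), min(b_i)] = [18, -4].
Since 18 > -4, the intersection is empty.
Length = 0

0


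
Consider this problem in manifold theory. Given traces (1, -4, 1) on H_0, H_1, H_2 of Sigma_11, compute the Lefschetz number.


L(f) = tr(f_0*) - tr(f_1*) + tr(f_2*).
= 1 - (-4) + (1)
= 6

6


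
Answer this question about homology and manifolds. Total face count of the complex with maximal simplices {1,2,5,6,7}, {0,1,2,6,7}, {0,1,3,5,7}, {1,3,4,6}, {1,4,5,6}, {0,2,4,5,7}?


Each maximal simplex on m vertices has 2^m - 1 nonempty faces.
Take the union (dedupe shared faces).
Total distinct faces = 97

97


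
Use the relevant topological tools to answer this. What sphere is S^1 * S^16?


Join of spheres: S^m * S^n = S^{m+n+1}.
dim = 1 + 16 + 1 = 18

18


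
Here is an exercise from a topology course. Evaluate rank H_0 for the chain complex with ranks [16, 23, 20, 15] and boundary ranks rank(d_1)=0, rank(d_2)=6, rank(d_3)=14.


rank H_k = rank(ker d_k) - rank(im d_{k+1}).
rank(ker d_0) = rank(C_0) - rank(d_0) = 16 - 0 = 16.
rank(im d_{0+1}) = 0.
rank H_0 = 16 - 0 = 16

16


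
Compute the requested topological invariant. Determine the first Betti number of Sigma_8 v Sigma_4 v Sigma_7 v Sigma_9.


For a wedge X v Y: reduced H_k(X v Y) = H_k(X) + H_k(Y).
Each Sigma_g contributes b_1 = 2g.
b_1 = 16 + 8 + 14 + 18 = 56

56


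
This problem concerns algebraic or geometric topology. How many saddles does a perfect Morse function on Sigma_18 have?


A perfect Morse function has m_k = b_k.
For Sigma_18: b_0=1, b_1=2g=36, b_2=1.
Saddles m_1 = 2g = 36

36


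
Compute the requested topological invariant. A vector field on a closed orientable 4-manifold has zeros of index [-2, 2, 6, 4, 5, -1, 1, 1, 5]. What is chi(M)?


Poincare-Hopf: chi(M) = sum of indices of zeros.
chi = (-2) + (2) + (6) + (4) + (5) + (-1) + (1) + (1) + (5) = 21

21


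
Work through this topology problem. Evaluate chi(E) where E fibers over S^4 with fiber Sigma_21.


chi(S^4) = 2 (n even), chi(Sigma_21) = 2 - 2*21 = -40.
chi(E) = 2 * (-40) = -80

-80


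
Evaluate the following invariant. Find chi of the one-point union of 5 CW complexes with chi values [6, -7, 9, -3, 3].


chi(A v B) = chi(A) + chi(B) - 1 (one point identified).
For 5 spaces: chi = (sum chi_i) - (5 - 1).
sum = 8; chi = 8 - 4 = 4

4


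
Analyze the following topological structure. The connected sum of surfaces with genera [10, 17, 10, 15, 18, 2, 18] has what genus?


Genus is additive under connected sum of orientable surfaces.
g = 10 + 17 + 10 + 15 + 18 + 2 + 18 = 90

90


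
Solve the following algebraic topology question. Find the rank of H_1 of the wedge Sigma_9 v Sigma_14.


For a wedge: H_1(A v B) = H_1(A) + H_1(B).
b_1(Sigma_9) = 18, b_1(Sigma_14) = 28.
b_1 = 18 + 28 = 46

46


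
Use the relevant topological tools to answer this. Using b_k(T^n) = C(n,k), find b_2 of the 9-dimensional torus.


By the Kunneth formula, b_k(T^n) = C(n,k).
b_2(T^9) = C(9,2).
C(9,2) = 9!/(2!*7!) = 36

36


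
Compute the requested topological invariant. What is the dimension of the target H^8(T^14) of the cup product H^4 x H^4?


Cup product: H^p x H^q -> H^{p+q}; here p+q = 4+4 = 8.
rank H^k(T^n) = C(n,k).
C(14,8) = 3003

3003


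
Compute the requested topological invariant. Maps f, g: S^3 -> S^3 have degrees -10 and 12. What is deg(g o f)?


Degree is multiplicative under composition: deg(g o f) = deg(g) * deg(f).
= 12 * -10 = -120

-120


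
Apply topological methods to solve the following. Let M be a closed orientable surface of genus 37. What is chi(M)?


For a closed orientable surface of genus g: chi = 2 - 2g.
Here g = 37.
chi = 2 - 2*37 = 2 - 74 = -72

-72


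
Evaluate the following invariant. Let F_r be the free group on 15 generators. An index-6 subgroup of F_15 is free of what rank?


Nielsen-Schreier: an index-n subgroup of F_r is free of rank 1 + n(r-1).
Equivalently: chi(cover) = n*chi(base); chi(vee_r S^1) = 1 - 15 = -14.
chi(E) = 6*(-14) = -84; rank = 1 - chi(E) = 1 - (-84) = 85.
rank = 1 + 6*(15-1) = 1 + 84 = 85

85


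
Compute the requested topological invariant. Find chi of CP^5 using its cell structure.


CP^5 has one cell in each even dimension 0, 2, ..., 2*5 (5+1 cells total).
All cells are even-dimensional, so chi = number of cells.
chi = 5 + 1 = 6

6


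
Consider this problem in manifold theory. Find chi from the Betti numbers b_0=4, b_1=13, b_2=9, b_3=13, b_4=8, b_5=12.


chi = sum_k (-1)^k b_k.
= (4) + (-13) + (9) + (-13) + (8) + (-12)
= -17

-17


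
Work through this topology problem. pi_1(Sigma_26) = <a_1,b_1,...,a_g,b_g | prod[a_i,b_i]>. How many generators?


Standard presentation: pi_1(Sigma_g) = <a_1,b_1,...,a_g,b_g | [a_1,b_1]...[a_g,b_g] = 1>.
Number of generators = 2g = 2*26 = 52

52


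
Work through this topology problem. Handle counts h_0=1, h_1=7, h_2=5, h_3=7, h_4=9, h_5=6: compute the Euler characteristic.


Handles of index k contribute (-1)^k to chi (same as CW cells).
chi = (1) + (-7) + (5) + (-7) + (9) + (-6) = -5

-5


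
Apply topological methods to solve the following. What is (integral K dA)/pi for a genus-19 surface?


Gauss-Bonnet: integral K dA = 2*pi*chi(M).
chi(Sigma_19) = 2 - 2*19 = -36.
(integral K dA)/pi = 2*chi = 2*(-36) = -72

-72


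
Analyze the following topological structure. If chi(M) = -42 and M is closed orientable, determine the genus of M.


chi = 2 - 2g for closed orientable surfaces.
-42 = 2 - 2g
2g = 2 - (-42) = 44
g = 22

22


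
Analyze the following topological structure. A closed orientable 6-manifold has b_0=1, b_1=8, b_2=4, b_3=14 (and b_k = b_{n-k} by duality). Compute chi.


By Poincare duality b_k = b_{6-k}, so full Betti numbers: b_0=1, b_1=8, b_2=4, b_3=14, b_4=4, b_5=8, b_6=1.
chi = sum (-1)^k b_k = -20

-20


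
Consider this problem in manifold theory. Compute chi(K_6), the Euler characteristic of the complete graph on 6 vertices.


K_6: V = 6, E = C(6,2) = 15.
chi = V - E = 6 - 15 = -9

-9


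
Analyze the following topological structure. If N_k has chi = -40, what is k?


chi = 2 - k for closed non-orientable surfaces with k crosscaps.
-40 = 2 - k
k = 2 - (-40) = 42

42


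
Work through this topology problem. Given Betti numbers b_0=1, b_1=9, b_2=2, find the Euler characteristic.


chi = sum_k (-1)^k b_k.
= (1) + (-9) + (2)
= -6

-6


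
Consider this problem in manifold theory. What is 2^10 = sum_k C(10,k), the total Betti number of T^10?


b_k(T^10) = C(10,k), so the sum over k is sum_k C(10,k) = 2^10.
Total = 2^10 = 1024

1024


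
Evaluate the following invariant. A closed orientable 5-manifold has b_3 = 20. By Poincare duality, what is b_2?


Poincare duality for closed orientable n-manifolds: b_k = b_{n-k}.
Here n = 5, so b_2 = b_3 = 20

20


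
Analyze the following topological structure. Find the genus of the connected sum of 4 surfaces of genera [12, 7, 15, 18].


Genus is additive under connected sum of orientable surfaces.
g = 12 + 7 + 15 + 18 = 52

52


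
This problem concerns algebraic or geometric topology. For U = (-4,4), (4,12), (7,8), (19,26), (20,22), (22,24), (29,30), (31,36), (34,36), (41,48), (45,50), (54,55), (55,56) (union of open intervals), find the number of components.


Sort and merge overlapping open intervals.
Merged: (-4,4), (4,12), (19,26), (29,30), (31,36), (41,50), (54,55), (55,56).
Number of components = 8

8


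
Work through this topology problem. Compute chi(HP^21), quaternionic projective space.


HP^21 has one cell in each dimension 0, 4, ..., 4*21 (21+1 cells, all even-dim).
chi = 21 + 1 = 22

22


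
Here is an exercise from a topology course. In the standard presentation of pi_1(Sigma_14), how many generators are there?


Standard presentation: pi_1(Sigma_g) = <a_1,b_1,...,a_g,b_g | [a_1,b_1]...[a_g,b_g] = 1>.
Number of generators = 2g = 2*14 = 28

28


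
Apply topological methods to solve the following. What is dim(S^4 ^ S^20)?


S^m ^ S^n = S^{m+n}.
k = 4 + 20 = 24

24


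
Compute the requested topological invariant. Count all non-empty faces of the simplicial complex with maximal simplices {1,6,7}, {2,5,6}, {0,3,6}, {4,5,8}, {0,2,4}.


Each maximal simplex on m vertices has 2^m - 1 nonempty faces.
Take the union (dedupe shared faces).
Total distinct faces = 29

29


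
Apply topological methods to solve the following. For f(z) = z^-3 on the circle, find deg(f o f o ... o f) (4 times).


deg(f) = -3. Degree is multiplicative: deg(f^4) = (deg f)^4.
deg(f^4) = (-3)^4 = 81

81


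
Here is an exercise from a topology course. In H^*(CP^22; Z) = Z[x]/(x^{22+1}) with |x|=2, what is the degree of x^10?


|x| = 2 in H^*(CP^n).
|x^10| = 10 * |x| = 10 * 2 = 20

20


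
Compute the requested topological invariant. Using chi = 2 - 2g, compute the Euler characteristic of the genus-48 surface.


For a closed orientable surface of genus g: chi = 2 - 2g.
Here g = 48.
chi = 2 - 2*48 = 2 - 96 = -94

-94


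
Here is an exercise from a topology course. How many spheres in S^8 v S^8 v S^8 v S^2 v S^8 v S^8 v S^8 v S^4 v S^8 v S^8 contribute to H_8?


For a wedge of spheres, H_k (k>0) is free on one generator per sphere of dimension k.
Spheres of dimension 8: count = 8.
b_8 = 8

8


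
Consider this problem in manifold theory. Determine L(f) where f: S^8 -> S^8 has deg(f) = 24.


On S^8: L(f) = tr(f_0*) + (-1)^8 tr(f_8*) = 1 + (-1)^8 * deg(f).
L(f) = 1 + (-1)^8 * 24 = 1 + 24 = 25

25


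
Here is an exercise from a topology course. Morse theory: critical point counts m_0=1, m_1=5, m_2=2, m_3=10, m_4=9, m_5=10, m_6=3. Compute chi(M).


Morse theory: chi(M) = sum_k (-1)^k m_k where m_k = #(index-k critical points).
= (1) + (-5) + (2) + (-10) + (9) + (-10) + (3) = -10

-10


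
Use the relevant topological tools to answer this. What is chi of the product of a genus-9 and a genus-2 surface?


chi(Sigma_9) = 2 - 2*9 = -16
chi(Sigma_2) = 2 - 2*2 = -2
chi(product) = (-16) * (-2) = 32

32


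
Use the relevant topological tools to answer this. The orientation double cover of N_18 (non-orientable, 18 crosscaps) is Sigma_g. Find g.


chi(N_18) = 2 - 18 = -16.
Double cover: chi(Sigma_g) = 2 * chi(N_18) = 2*(-16) = -32.
2 - 2g = -32, so g = (2 - (-32))/2 = 34/2 = 17

17


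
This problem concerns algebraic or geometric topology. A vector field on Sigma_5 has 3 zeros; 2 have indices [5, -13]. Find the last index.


Poincare-Hopf: sum of indices = chi(M).
chi(Sigma_5) = 2 - 2*5 = -8.
Sum of known indices = -8.
x = chi - (sum known) = -8 - (-8) = 0

0


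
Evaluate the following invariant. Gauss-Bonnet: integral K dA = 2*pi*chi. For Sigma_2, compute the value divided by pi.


Gauss-Bonnet: integral K dA = 2*pi*chi(M).
chi(Sigma_2) = 2 - 2*2 = -2.
(integral K dA)/pi = 2*chi = 2*(-2) = -4

-4


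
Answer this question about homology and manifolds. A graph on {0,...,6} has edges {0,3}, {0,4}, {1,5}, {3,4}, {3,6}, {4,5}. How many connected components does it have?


Run DFS/union-find over 7 vertices.
V = 7, E = 6.
Number of components = 2

2


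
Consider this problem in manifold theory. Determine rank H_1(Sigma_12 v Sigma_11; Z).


For a wedge: H_1(A v B) = H_1(A) + H_1(B).
b_1(Sigma_12) = 24, b_1(Sigma_11) = 22.
b_1 = 24 + 22 = 46

46


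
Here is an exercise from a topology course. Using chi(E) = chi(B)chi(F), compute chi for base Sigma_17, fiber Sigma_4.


For a fiber bundle F -> E -> B (with CW structure): chi(E) = chi(B) * chi(F).
chi(Sigma_17) = -32, chi(Sigma_4) = -6.
chi(E) = (-32) * (-6) = 192

192
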